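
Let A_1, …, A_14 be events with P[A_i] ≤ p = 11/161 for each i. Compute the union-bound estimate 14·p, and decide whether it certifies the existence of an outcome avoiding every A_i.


Union bound: P[∪_{i=1}^{14} A_i] ≤ Σ_i P[A_i] ≤ 14·p = 14·(11/161) = 22/23.
Numerically: 22/23 ≈ 0.956522.
Is 22/23 < 1? YES.
Since P[∪ A_i] ≤ 22/23 < 1, the complement has P[∩ A_i^c] ≥ 1 − 22/23 = 1/23 > 0, so some outcome avoids every A_i.

14·p = 22/23 ≈ 0.956522; existence CERTIFIED by the union bound.


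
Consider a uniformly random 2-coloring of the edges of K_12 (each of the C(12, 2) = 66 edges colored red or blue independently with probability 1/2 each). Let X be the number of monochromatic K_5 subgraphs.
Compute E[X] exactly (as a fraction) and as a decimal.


Let X = Σ_S X_S over the C(12, 5) = 792 subsets S of size 5, where X_S = 1 if the K_5 on S is monochromatic.
For a fixed S, the K_5 on S has C(5, 2) = 10 edges. P[all 10 edges red] = (1/2)^10, and likewise for blue, so P[monochromatic] = 2·(1/2)^10 = 2^{1 − 10} = 1/512.
Summing: E[X] = C(12, 5) · 2^{1 − 10} = 792 · 1/512 = 99/64.
Numerically: E[X] ≈ 1.5469.

E[X] = C(12,5)·2^(1−C(5,2)) = 99/64 ≈ 1.5469.


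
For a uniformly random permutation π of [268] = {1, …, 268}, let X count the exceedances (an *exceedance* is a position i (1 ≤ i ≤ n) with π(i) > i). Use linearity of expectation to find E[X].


Write X = Σ_{i=1}^{268} X_i, where X_i = 1_{π(i) > i}.
For each fixed i, π(i) is uniform over {1, …, 268} (marginal of a uniform permutation), so P[π(i) > i] = (n − i)/n. Summing: Σ_{i=1}^{268} (n − i)/n = (0 + 1 + … + 267)/268 = 268(268 − 1)/(2·268) = (268 − 1)/2.
Hence E[X] = Σ_{i=1}^{268} (268 − i)/268 = 267/2 ≈ 133.500000.

E[X] = 267/2 = 133.500000.


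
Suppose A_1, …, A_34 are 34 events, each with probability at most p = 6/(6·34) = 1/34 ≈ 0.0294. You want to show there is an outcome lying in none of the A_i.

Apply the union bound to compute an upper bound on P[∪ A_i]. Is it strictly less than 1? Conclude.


Union bound: P[∪_{i=1}^{34} A_i] ≤ Σ_i P[A_i] ≤ 34·p = 34·(1/34) = 1.
Numerically: 1 ≈ 1.0000.
Is 1 < 1? NO.
Since the bound 1 is ≥ 1, the union bound is uninformative here; it does NOT by itself certify existence.

34·p = 1 ≈ 1.0000; existence NOT certified by the union bound.


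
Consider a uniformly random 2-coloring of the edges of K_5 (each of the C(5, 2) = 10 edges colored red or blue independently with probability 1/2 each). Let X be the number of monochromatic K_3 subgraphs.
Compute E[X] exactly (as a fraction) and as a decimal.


Let X = Σ_S X_S over the C(5, 3) = 10 subsets S of size 3, where X_S = 1 if the K_3 on S is monochromatic.
For a fixed S, the K_3 on S has C(3, 2) = 3 edges. P[all 3 edges red] = (1/2)^3, and likewise for blue, so P[monochromatic] = 2·(1/2)^3 = 2^{1 − 3} = 1/4.
By linearity of expectation: E[X] = C(5, 3) · 2^{1 − 3} = 10 · 1/4 = 5/2.
Numerically: E[X] ≈ 2.50000.

E[X] = C(5,3)·2^(1−C(3,2)) = 5/2 ≈ 2.50000.


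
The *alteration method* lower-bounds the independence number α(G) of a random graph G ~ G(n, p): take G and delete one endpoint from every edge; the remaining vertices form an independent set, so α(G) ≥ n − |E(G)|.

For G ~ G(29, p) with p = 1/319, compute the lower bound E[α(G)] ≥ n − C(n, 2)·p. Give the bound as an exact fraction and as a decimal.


E[|E(G)|] = C(29, 2)·p = 406 · (1/319) = 14/11.
E[α(G)] ≥ n − E[|E(G)|] = 29 − 14/11 = 305/11.
Numerically: ≈ 27.72727.
(This is only a lower bound; the true E[α(G)] may be larger.)

E[α(G)] ≥ 305/11 ≈ 27.72727.


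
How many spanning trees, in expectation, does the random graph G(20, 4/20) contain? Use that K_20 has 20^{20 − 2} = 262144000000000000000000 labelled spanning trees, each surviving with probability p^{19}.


K_20 has 20^{20 − 2} = 262144000000000000000000 labelled spanning trees.
For each such spanning tree H, let X_H = 1 if all 19 edges of H are present in G. Then P[X_H = 1] = p^{19} = (1/5)^{19} = 1/19073486328125.
Summing the indicators: E[X] = Σ_H E[X_H] = 262144000000000000000000 · p^{19} = 262144000000000000000000 · 1/19073486328125 = 68719476736/5.
Numerically: E[X] ≈ 1.37e+10.

E[X] = 262144000000000000000000 · (1/5)^{19} = 68719476736/5 ≈ 1.37e+10.


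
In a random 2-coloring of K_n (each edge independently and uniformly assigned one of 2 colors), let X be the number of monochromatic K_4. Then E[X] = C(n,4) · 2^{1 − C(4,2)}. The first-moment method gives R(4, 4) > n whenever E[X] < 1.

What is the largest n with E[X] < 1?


We need C(n, 4) · 2^{1 − 6} < 1, i.e. C(n, 4) < 2^{6 − 1} = 32.
Check values of n near the boundary:
  n = 4: C(4, 4) = 1; 1 < 32? YES
  n = 5: C(5, 4) = 5; 5 < 32? YES
  n = 6: C(6, 4) = 15; 15 < 32? YES
  n = 7: C(7, 4) = 35; 35 < 32? NO
  n = 8: C(8, 4) = 70; 70 < 32? NO
The largest n with C(n, 4) < 32 is n = 6 (where E[X] = 15/32 ≈ 0.4688). Hence R(4, 4) > 6, i.e. R(4, 4) ≥ 7.

Largest n = 6; hence R(4, 4) > 6.


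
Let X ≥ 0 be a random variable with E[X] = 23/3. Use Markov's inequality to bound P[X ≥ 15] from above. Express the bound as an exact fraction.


μ = E[X] = 23/3, a = 15.
Markov: P[X ≥ 15] ≤ μ/a = (23/3)/15 = 23/45.
Numerically: ≈ 0.511.
(Since a = 15 > μ = 7.667, the bound 23/45 is < 1 and informative.)

P[X ≥ 15] ≤ 23/45 ≈ 0.511.


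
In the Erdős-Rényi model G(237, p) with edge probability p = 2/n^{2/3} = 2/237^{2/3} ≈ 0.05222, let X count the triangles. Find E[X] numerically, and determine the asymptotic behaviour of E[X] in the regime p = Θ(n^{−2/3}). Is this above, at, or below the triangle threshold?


Number of potential triangles: C(237, 3) = 2190670.
Each occurs with probability p³ ≈ (0.05222)³ ≈ 1.424273e-04.
By linearity: E[X] = C(237, 3)·p³ ≈ 2190670 · 1.424273e-04 ≈ 312.0113.
Since α = 2/3 < 1, p = c/n^{2/3} ≫ 1/n is above the triangle threshold p ~ 1/n. Asymptotically E[X] ~ (c³/6)·n^{3(1−α)} = (2³/6)·n^{1} → ∞; triangles are abundant w.h.p.

E[X] ≈ 312.0113; in regime p = Θ(1/n^{2/3}) E[X] diverges (above the triangle threshold p ~ 1/n).


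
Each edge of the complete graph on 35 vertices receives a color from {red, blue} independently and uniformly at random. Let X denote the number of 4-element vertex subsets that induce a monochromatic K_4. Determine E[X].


Let X = Σ_S X_S over the C(35, 4) = 52360 subsets S of size 4, where X_S = 1 if the K_4 on S is monochromatic.
For a fixed S, the K_4 on S has C(4, 2) = 6 edges. P[all 6 edges red] = (1/2)^6, and likewise for blue, so P[monochromatic] = 2·(1/2)^6 = 2^{1 − 6} = 1/32.
By linearity of expectation: E[X] = C(35, 4) · 2^{1 − 6} = 52360 · 1/32 = 6545/4.
Numerically: E[X] ≈ 1636.250.

E[X] = C(35,4)·2^(1−C(4,2)) = 6545/4 ≈ 1636.250.


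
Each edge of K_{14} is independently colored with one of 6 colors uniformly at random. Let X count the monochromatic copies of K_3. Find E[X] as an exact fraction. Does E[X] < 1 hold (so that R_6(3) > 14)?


E[X] = C(14, 3) · 6^{1 − 3} = 364 · 6^{−2} = 364/36.
As a reduced fraction: E[X] = 91/9 ≈ 10.1111111.
Is E[X] < 1? NO.
Since E[X] ≥ 1, the first-moment bound is inconclusive at n = 14; it does NOT by itself certify R_6(3) > 14.

E[X] = 91/9 ≈ 10.1111111; E[X] ≥ 1; first-moment method inconclusive here.


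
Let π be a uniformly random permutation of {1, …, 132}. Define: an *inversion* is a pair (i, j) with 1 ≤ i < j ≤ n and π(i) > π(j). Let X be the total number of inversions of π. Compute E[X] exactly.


Write X = Σ X_I over the C(132, 2) = 8646 pairs i < j, with X_I the indicator of one inversion.
There are 8646 indicators.
For each fixed pair i < j, the values π(i) and π(j) are two distinct elements of {1, …, 132} in uniformly random order; by symmetry P[π(i) > π(j)] = 1/2.
By linearity: E[X] = 8646 · (1/2) = C(132, 2) · (1/2) = 8646/2 = 4323 ≈ 4323.000000.

E[X] = 4323 = 4323.000000.


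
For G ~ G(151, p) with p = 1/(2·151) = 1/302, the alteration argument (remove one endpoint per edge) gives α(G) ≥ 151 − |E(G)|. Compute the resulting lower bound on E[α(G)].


E[|E(G)|] = C(151, 2)·p = 11325 · (1/302) = 75/2.
E[α(G)] ≥ n − E[|E(G)|] = 151 − 75/2 = 227/2.
Numerically: ≈ 113.50000.
(This is only a lower bound; the true E[α(G)] may be larger.)

E[α(G)] ≥ 227/2 ≈ 113.50000.


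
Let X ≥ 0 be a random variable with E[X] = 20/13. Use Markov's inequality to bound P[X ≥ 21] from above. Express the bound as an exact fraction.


μ = E[X] = 20/13, a = 21.
Markov: P[X ≥ 21] ≤ μ/a = (20/13)/21 = 20/273.
Numerically: ≈ 0.073260.
(Since a = 21 > μ = 1.538462, the bound 20/273 is < 1 and informative.)

P[X ≥ 21] ≤ 20/273 ≈ 0.073260.


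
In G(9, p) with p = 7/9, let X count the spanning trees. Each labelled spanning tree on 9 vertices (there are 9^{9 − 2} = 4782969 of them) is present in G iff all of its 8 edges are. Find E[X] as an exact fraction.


K_9 has 9^{9 − 2} = 4782969 labelled spanning trees.
For each such spanning tree H, let X_H = 1 if all 8 edges of H are present in G. Then P[X_H = 1] = p^{8} = (7/9)^{8} = 5764801/43046721.
Summing the indicators: E[X] = Σ_H E[X_H] = 4782969 · p^{8} = 4782969 · 5764801/43046721 = 5764801/9.
Numerically: E[X] ≈ 6.41e+05.

E[X] = 4782969 · (7/9)^{8} = 5764801/9 ≈ 6.41e+05.


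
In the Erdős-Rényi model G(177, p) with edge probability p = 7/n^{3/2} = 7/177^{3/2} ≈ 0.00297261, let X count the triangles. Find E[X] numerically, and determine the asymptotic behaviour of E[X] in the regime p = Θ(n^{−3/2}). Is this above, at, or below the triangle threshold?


Number of potential triangles: C(177, 3) = 908600.
Each occurs with probability p³ ≈ (0.00297261)³ ≈ 2.62672387e-08.
By linearity: E[X] = C(177, 3)·p³ ≈ 908600 · 2.62672387e-08 ≈ 0.023866.
Since α = 3/2 > 1, p = c/n^{3/2} = o(1/n) is below the triangle threshold p ~ 1/n. Asymptotically E[X] ~ (c³/6)·n^{3(1−α)} = (7³/6)·n^{-1.5} → 0, so by Markov's inequality G has no triangles w.h.p.

E[X] ≈ 0.023866; in regime p = Θ(1/n^{3/2}) E[X] tends to 0 (below the triangle threshold p ~ 1/n).


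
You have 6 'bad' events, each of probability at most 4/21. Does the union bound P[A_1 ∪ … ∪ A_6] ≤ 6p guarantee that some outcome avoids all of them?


Union bound: P[∪_{i=1}^{6} A_i] ≤ Σ_i P[A_i] ≤ 6·p = 6·(4/21) = 8/7.
Numerically: 8/7 ≈ 1.1428571.
Is 8/7 < 1? NO.
Since the bound 8/7 is ≥ 1, the union bound is uninformative here; it does NOT by itself certify existence.

6·p = 8/7 ≈ 1.1428571; existence NOT certified by the union bound.


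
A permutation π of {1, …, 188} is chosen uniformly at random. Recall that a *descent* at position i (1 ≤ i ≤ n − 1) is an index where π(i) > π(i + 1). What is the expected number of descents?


Write X = Σ X_I over i = 1, …, 187, with X_I the indicator of one descent.
There are 187 indicators.
For each fixed i, the pair (π(i), π(i+1)) is a uniformly random ordered pair of distinct values from {1, …, 188}; by symmetry P[π(i) > π(i+1)] = 1/2.
By linearity: E[X] = 187 · (1/2) = (188 − 1) · (1/2) = 187/2 ≈ 93.500000.

E[X] = 187/2 = 93.500000.


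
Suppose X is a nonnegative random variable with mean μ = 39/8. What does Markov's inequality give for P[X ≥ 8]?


μ = E[X] = 39/8, a = 8.
Markov: P[X ≥ 8] ≤ μ/a = (39/8)/8 = 39/64.
Numerically: ≈ 0.6094.
(Since a = 8 > μ = 4.8750, the bound 39/64 is < 1 and informative.)

P[X ≥ 8] ≤ 39/64 ≈ 0.6094.


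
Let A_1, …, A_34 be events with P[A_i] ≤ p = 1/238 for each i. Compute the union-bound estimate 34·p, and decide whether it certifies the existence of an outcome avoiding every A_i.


Union bound: P[∪_{i=1}^{34} A_i] ≤ Σ_i P[A_i] ≤ 34·p = 34·(1/238) = 1/7.
Numerically: 1/7 ≈ 0.142857.
Is 1/7 < 1? YES.
Since P[∪ A_i] ≤ 1/7 < 1, the complement has P[∩ A_i^c] ≥ 1 − 1/7 = 6/7 > 0, so some outcome avoids every A_i.

34·p = 1/7 ≈ 0.142857; existence CERTIFIED by the union bound.


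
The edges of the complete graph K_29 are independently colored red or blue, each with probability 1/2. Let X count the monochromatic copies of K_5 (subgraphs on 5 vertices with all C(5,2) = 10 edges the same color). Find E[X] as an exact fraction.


Let X = Σ_S X_S over the C(29, 5) = 118755 subsets S of size 5, where X_S = 1 if the K_5 on S is monochromatic.
For a fixed S, the K_5 on S has C(5, 2) = 10 edges. P[all 10 edges red] = (1/2)^10, and likewise for blue, so P[monochromatic] = 2·(1/2)^10 = 2^{1 − 10} = 1/512.
Summing: E[X] = C(29, 5) · 2^{1 − 10} = 118755 · 1/512 = 118755/512.
Numerically: E[X] ≈ 231.943359.

E[X] = C(29,5)·2^(1−C(5,2)) = 118755/512 ≈ 231.943359.


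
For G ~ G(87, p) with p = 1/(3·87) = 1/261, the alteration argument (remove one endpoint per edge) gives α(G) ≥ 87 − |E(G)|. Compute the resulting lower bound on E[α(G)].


E[|E(G)|] = C(87, 2)·p = 3741 · (1/261) = 43/3.
E[α(G)] ≥ n − E[|E(G)|] = 87 − 43/3 = 218/3.
Numerically: ≈ 72.667.
(This is only a lower bound; the true E[α(G)] may be larger.)

E[α(G)] ≥ 218/3 ≈ 72.667.


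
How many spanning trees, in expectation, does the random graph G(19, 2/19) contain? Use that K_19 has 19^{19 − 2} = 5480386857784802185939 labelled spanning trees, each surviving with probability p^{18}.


K_19 has 19^{19 − 2} = 5480386857784802185939 labelled spanning trees.
For each such spanning tree H, let X_H = 1 if all 18 edges of H are present in G. Then P[X_H = 1] = p^{18} = (2/19)^{18} = 262144/104127350297911241532841.
By linearity of expectation: E[X] = Σ_H E[X_H] = 5480386857784802185939 · p^{18} = 5480386857784802185939 · 262144/104127350297911241532841 = 262144/19.
Numerically: E[X] ≈ 1.38e+04.

E[X] = 5480386857784802185939 · (2/19)^{18} = 262144/19 ≈ 1.38e+04.


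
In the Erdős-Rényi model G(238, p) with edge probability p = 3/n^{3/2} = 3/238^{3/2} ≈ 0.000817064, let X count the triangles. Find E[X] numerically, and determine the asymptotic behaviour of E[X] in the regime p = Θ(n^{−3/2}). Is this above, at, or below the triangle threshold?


Number of potential triangles: C(238, 3) = 2218636.
Each occurs with probability p³ ≈ (0.000817064)³ ≈ 5.45465714e-10.
By linearity: E[X] = C(238, 3)·p³ ≈ 2218636 · 5.45465714e-10 ≈ 0.001210.
Since α = 3/2 > 1, p = c/n^{3/2} = o(1/n) is below the triangle threshold p ~ 1/n. Asymptotically E[X] ~ (c³/6)·n^{3(1−α)} = (3³/6)·n^{-1.5} → 0, so by Markov's inequality G has no triangles w.h.p.

E[X] ≈ 0.001210; in regime p = Θ(1/n^{3/2}) E[X] tends to 0 (below the triangle threshold p ~ 1/n).


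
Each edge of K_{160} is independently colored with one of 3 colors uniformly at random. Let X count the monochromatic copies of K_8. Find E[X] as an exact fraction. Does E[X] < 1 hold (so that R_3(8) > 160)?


E[X] = C(160, 8) · 3^{1 − 28} = 8917061687820 · 3^{−27} = 8917061687820/7625597484987.
As a reduced fraction: E[X] = 990784631980/847288609443 ≈ 1.16936.
Is E[X] < 1? NO.
Since E[X] ≥ 1, the first-moment bound is inconclusive at n = 160; it does NOT by itself certify R_3(8) > 160.

E[X] = 990784631980/847288609443 ≈ 1.16936; E[X] ≥ 1; first-moment method inconclusive here.


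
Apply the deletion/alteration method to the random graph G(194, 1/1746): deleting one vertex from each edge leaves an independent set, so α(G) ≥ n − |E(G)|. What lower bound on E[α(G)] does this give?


E[|E(G)|] = C(194, 2)·p = 18721 · (1/1746) = 193/18.
E[α(G)] ≥ n − E[|E(G)|] = 194 − 193/18 = 3299/18.
Numerically: ≈ 183.2778.
(This is only a lower bound; the true E[α(G)] may be larger.)

E[α(G)] ≥ 3299/18 ≈ 183.2778.


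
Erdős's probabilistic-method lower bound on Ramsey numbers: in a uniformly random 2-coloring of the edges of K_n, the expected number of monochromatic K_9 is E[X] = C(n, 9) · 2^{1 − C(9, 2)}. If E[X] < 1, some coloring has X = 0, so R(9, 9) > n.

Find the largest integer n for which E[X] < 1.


We need C(n, 9) · 2^{1 − 36} < 1, i.e. C(n, 9) < 2^{36 − 1} = 34359738368.
Check values of n near the boundary:
  n = 62: C(62, 9) = 20286591270; 20286591270 < 34359738368? YES
  n = 63: C(63, 9) = 23667689815; 23667689815 < 34359738368? YES
  n = 64: C(64, 9) = 27540584512; 27540584512 < 34359738368? YES
  n = 65: C(65, 9) = 31966749880; 31966749880 < 34359738368? YES
  n = 66: C(66, 9) = 37014131440; 37014131440 < 34359738368? NO
The largest n with C(n, 9) < 34359738368 is n = 65 (where E[X] = 3995843735/4294967296 ≈ 0.930). Hence R(9, 9) > 65, i.e. R(9, 9) ≥ 66.

Largest n = 65; hence R(9, 9) > 65.


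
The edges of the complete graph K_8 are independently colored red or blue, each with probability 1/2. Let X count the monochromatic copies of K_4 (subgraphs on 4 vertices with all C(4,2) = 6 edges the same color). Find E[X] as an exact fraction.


Let X = Σ_S X_S over the C(8, 4) = 70 subsets S of size 4, where X_S = 1 if the K_4 on S is monochromatic.
For a fixed S, the K_4 on S has C(4, 2) = 6 edges. P[all 6 edges red] = (1/2)^6, and likewise for blue, so P[monochromatic] = 2·(1/2)^6 = 2^{1 − 6} = 1/32.
By linearity: E[X] = C(8, 4) · 2^{1 − 6} = 70 · 1/32 = 35/16.
Numerically: E[X] ≈ 2.187500.

E[X] = C(8,4)·2^(1−C(4,2)) = 35/16 ≈ 2.187500.


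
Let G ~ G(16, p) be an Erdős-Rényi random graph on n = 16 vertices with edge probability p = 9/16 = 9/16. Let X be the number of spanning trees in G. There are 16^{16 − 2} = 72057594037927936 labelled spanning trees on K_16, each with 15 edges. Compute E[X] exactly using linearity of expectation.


K_16 has 16^{16 − 2} = 72057594037927936 labelled spanning trees.
For each such spanning tree H, let X_H = 1 if all 15 edges of H are present in G. Then P[X_H = 1] = p^{15} = (9/16)^{15} = 205891132094649/1152921504606846976.
Summing the indicators: E[X] = Σ_H E[X_H] = 72057594037927936 · p^{15} = 72057594037927936 · 205891132094649/1152921504606846976 = 205891132094649/16.
Numerically: E[X] ≈ 1.287e+13.

E[X] = 72057594037927936 · (9/16)^{15} = 205891132094649/16 ≈ 1.287e+13.


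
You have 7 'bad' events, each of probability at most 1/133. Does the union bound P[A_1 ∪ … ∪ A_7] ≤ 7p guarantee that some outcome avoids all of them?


Union bound: P[∪_{i=1}^{7} A_i] ≤ Σ_i P[A_i] ≤ 7·p = 7·(1/133) = 1/19.
Numerically: 1/19 ≈ 0.0526.
Is 1/19 < 1? YES.
Since P[∪ A_i] ≤ 1/19 < 1, the complement has P[∩ A_i^c] ≥ 1 − 1/19 = 18/19 > 0, so some outcome avoids every A_i.

7·p = 1/19 ≈ 0.0526; existence CERTIFIED by the union bound.


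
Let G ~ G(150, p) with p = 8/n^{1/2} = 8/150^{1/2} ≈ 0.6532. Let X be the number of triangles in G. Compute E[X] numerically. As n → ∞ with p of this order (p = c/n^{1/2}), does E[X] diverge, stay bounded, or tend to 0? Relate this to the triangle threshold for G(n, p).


Number of potential triangles: C(150, 3) = 551300.
Each occurs with probability p³ ≈ (0.6532)³ ≈ 2.7869750e-01.
By linearity: E[X] = C(150, 3)·p³ ≈ 551300 · 2.7869750e-01 ≈ 153645.93154.
Since α = 1/2 < 1, p = c/n^{1/2} ≫ 1/n is above the triangle threshold p ~ 1/n. Asymptotically E[X] ~ (c³/6)·n^{3(1−α)} = (8³/6)·n^{1.5} → ∞; triangles are abundant w.h.p.

E[X] ≈ 153645.93154; in regime p = Θ(1/n^{1/2}) E[X] diverges (above the triangle threshold p ~ 1/n).


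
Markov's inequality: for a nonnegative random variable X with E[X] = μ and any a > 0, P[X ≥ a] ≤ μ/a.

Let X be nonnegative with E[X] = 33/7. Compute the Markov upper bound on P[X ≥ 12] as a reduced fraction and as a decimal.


μ = E[X] = 33/7, a = 12.
Markov: P[X ≥ 12] ≤ μ/a = (33/7)/12 = 11/28.
Numerically: ≈ 0.39286.
(Since a = 12 > μ = 4.71429, the bound 11/28 is < 1 and informative.)

P[X ≥ 12] ≤ 11/28 ≈ 0.39286.


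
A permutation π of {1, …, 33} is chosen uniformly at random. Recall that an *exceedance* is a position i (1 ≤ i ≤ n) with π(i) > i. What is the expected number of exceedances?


Write X = Σ_{i=1}^{33} X_i, where X_i = 1_{π(i) > i}.
For each fixed i, π(i) is uniform over {1, …, 33} (marginal of a uniform permutation), so P[π(i) > i] = (n − i)/n. Summing: Σ_{i=1}^{33} (n − i)/n = (0 + 1 + … + 32)/33 = 33(33 − 1)/(2·33) = (33 − 1)/2.
Hence E[X] = Σ_{i=1}^{33} (33 − i)/33 = 16 ≈ 16.000000.

E[X] = 16 = 16.000000.


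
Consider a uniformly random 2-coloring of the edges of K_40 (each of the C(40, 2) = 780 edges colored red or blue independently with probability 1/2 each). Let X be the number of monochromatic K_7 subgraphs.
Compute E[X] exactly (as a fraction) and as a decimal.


Let X = Σ_S X_S over the C(40, 7) = 18643560 subsets S of size 7, where X_S = 1 if the K_7 on S is monochromatic.
For a fixed S, the K_7 on S has C(7, 2) = 21 edges. P[all 21 edges red] = (1/2)^21, and likewise for blue, so P[monochromatic] = 2·(1/2)^21 = 2^{1 − 21} = 1/1048576.
Summing: E[X] = C(40, 7) · 2^{1 − 21} = 18643560 · 1/1048576 = 2330445/131072.
Numerically: E[X] ≈ 17.7799.

E[X] = C(40,7)·2^(1−C(7,2)) = 2330445/131072 ≈ 17.7799.


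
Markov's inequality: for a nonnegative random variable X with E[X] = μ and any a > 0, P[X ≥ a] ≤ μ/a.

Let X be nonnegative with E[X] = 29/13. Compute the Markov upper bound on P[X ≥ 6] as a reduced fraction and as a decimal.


μ = E[X] = 29/13, a = 6.
Markov: P[X ≥ 6] ≤ μ/a = (29/13)/6 = 29/78.
Numerically: ≈ 0.3718.
(Since a = 6 > μ = 2.2308, the bound 29/78 is < 1 and informative.)

P[X ≥ 6] ≤ 29/78 ≈ 0.3718.


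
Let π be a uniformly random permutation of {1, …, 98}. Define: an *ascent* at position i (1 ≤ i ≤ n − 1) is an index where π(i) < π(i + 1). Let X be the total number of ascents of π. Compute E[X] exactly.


Write X = Σ X_I over i = 1, …, 97, with X_I the indicator of one ascent.
There are 97 indicators.
For each fixed i, the pair (π(i), π(i+1)) is a uniformly random ordered pair of distinct values from {1, …, 98}; by symmetry P[π(i) < π(i+1)] = 1/2.
By linearity: E[X] = 97 · (1/2) = (98 − 1) · (1/2) = 97/2 ≈ 48.500.

E[X] = 97/2 = 48.500.


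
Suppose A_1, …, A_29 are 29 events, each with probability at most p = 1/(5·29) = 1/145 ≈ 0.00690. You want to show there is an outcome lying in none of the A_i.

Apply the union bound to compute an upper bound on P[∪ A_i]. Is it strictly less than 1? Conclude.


Union bound: P[∪_{i=1}^{29} A_i] ≤ Σ_i P[A_i] ≤ 29·p = 29·(1/145) = 1/5.
Numerically: 1/5 ≈ 0.20000.
Is 1/5 < 1? YES.
Since P[∪ A_i] ≤ 1/5 < 1, the complement has P[∩ A_i^c] ≥ 1 − 1/5 = 4/5 > 0, so some outcome avoids every A_i.

29·p = 1/5 ≈ 0.20000; existence CERTIFIED by the union bound.


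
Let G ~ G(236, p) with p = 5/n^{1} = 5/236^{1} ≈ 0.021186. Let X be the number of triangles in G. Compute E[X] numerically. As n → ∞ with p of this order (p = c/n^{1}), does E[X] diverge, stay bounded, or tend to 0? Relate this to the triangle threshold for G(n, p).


Number of potential triangles: C(236, 3) = 2162940.
Each occurs with probability p³ ≈ (0.021186)³ ≈ 9.5098574e-06.
By linearity: E[X] = C(236, 3)·p³ ≈ 2162940 · 9.5098574e-06 ≈ 20.56925.
Here α = 1, so p = 5/n is exactly at the triangle threshold p ~ 1/n. Asymptotically E[X] → c³/6 = 5³/6 = 125/6 ≈ 20.83333, a bounded constant. In this regime the triangle count is asymptotically Poisson(c³/6).

E[X] ≈ 20.56925; in regime p = Θ(1/n^{1}) E[X] stays bounded (at the triangle threshold p ~ 1/n).


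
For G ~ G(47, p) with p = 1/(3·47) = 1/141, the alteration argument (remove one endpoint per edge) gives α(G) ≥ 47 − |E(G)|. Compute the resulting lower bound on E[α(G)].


E[|E(G)|] = C(47, 2)·p = 1081 · (1/141) = 23/3.
E[α(G)] ≥ n − E[|E(G)|] = 47 − 23/3 = 118/3.
Numerically: ≈ 39.333.
(This is only a lower bound; the true E[α(G)] may be larger.)

E[α(G)] ≥ 118/3 ≈ 39.333.


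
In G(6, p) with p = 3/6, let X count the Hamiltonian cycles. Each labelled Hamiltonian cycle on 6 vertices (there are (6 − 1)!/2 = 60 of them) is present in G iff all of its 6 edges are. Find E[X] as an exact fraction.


K_6 has (6 − 1)!/2 = 60 labelled Hamiltonian cycles.
For each such Hamiltonian cycle H, let X_H = 1 if all 6 edges of H are present in G. Then P[X_H = 1] = p^{6} = (1/2)^{6} = 1/64.
By linearity: E[X] = Σ_H E[X_H] = 60 · p^{6} = 60 · 1/64 = 15/16.
Numerically: E[X] ≈ 0.9375.

E[X] = 60 · (1/2)^{6} = 15/16 ≈ 0.9375.


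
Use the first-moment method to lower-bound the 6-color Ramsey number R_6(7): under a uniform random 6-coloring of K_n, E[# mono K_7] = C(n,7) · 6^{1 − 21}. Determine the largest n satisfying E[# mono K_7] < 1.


We need C(n, 7) · 6^{1 − 21} < 1, i.e. C(n, 7) < 6^{21 − 1} = 3656158440062976.
Check values of n near the boundary:
  n = 565: C(565, 7) = 3513212521235560; 3513212521235560 < 3656158440062976? YES
  n = 566: C(566, 7) = 3557206237959440; 3557206237959440 < 3656158440062976? YES
  n = 567: C(567, 7) = 3601671315933933; 3601671315933933 < 3656158440062976? YES
  n = 568: C(568, 7) = 3646611956239704; 3646611956239704 < 3656158440062976? YES
  n = 569: C(569, 7) = 3692032389858348; 3692032389858348 < 3656158440062976? NO
  n = 570: C(570, 7) = 3737936877831720; 3737936877831720 < 3656158440062976? NO
  n = 571: C(571, 7) = 3784329711421830; 3784329711421830 < 3656158440062976? NO
The largest n with C(n, 7) < 3656158440062976 is n = 568 (where E[X] = 16882462760369/16926659444736 ≈ 0.99739). Hence R_6(7) > 568, i.e. R_6(7) ≥ 569.

Largest n = 568; hence R_6(7) > 568.


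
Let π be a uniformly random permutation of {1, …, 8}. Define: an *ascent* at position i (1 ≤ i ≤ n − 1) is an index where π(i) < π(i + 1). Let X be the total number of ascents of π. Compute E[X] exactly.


Write X = Σ X_I over i = 1, …, 7, with X_I the indicator of one ascent.
There are 7 indicators.
For each fixed i, the pair (π(i), π(i+1)) is a uniformly random ordered pair of distinct values from {1, …, 8}; by symmetry P[π(i) < π(i+1)] = 1/2.
By linearity: E[X] = 7 · (1/2) = (8 − 1) · (1/2) = 7/2 ≈ 3.50000.

E[X] = 7/2 = 3.50000.


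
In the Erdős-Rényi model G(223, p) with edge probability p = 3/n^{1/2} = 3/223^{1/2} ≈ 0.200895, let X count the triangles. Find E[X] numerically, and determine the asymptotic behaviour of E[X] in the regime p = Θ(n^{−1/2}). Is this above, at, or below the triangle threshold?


Number of potential triangles: C(223, 3) = 1823471.
Each occurs with probability p³ ≈ (0.200895)³ ≈ 8.10786427e-03.
By linearity: E[X] = C(223, 3)·p³ ≈ 1823471 · 8.10786427e-03 ≈ 14784.455362.
Since α = 1/2 < 1, p = c/n^{1/2} ≫ 1/n is above the triangle threshold p ~ 1/n. Asymptotically E[X] ~ (c³/6)·n^{3(1−α)} = (3³/6)·n^{1.5} → ∞; triangles are abundant w.h.p.

E[X] ≈ 14784.455362; in regime p = Θ(1/n^{1/2}) E[X] diverges (above the triangle threshold p ~ 1/n).


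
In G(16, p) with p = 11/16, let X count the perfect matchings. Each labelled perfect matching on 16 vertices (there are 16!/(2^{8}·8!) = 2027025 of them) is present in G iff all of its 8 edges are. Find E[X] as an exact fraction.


K_16 has 16!/(2^{8}·8!) = 2027025 labelled perfect matchings.
For each such perfect matching H, let X_H = 1 if all 8 edges of H are present in G. Then P[X_H = 1] = p^{8} = (11/16)^{8} = 214358881/4294967296.
By linearity of expectation: E[X] = Σ_H E[X_H] = 2027025 · p^{8} = 2027025 · 214358881/4294967296 = 434510810759025/4294967296.
Numerically: E[X] ≈ 1.01e+05.

E[X] = 2027025 · (11/16)^{8} = 434510810759025/4294967296 ≈ 1.01e+05.


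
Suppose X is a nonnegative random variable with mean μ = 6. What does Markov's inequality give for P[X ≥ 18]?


μ = E[X] = 6, a = 18.
Markov: P[X ≥ 18] ≤ μ/a = (6)/18 = 1/3.
Numerically: ≈ 0.33333.
(Since a = 18 > μ = 6.00000, the bound 1/3 is < 1 and informative.)

P[X ≥ 18] ≤ 1/3 ≈ 0.33333.


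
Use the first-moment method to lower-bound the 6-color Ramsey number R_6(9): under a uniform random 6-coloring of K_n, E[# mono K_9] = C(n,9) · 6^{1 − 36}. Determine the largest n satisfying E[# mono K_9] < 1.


We need C(n, 9) · 6^{1 − 36} < 1, i.e. C(n, 9) < 6^{36 − 1} = 1719070799748422591028658176.
Check values of n near the boundary:
  n = 4404: C(4404, 9) = 1703375445537161676647015880; 1703375445537161676647015880 < 1719070799748422591028658176? YES
  n = 4405: C(4405, 9) = 1706862792900636302463627150; 1706862792900636302463627150 < 1719070799748422591028658176? YES
  n = 4406: C(4406, 9) = 1710356485221788389505285700; 1710356485221788389505285700 < 1719070799748422591028658176? YES
  n = 4407: C(4407, 9) = 1713856532599459170657070050; 1713856532599459170657070050 < 1719070799748422591028658176? YES
  n = 4408: C(4408, 9) = 1717362945146264156457459600; 1717362945146264156457459600 < 1719070799748422591028658176? YES
  n = 4409: C(4409, 9) = 1720875732988608787686577131; 1720875732988608787686577131 < 1719070799748422591028658176? NO
  n = 4410: C(4410, 9) = 1724394906266704102180823710; 1724394906266704102180823710 < 1719070799748422591028658176? NO
The largest n with C(n, 9) < 1719070799748422591028658176 is n = 4408 (where E[X] = 35778394690547169926197075/35813974994758803979763712 ≈ 0.9990). Hence R_6(9) > 4408, i.e. R_6(9) ≥ 4409.

Largest n = 4408; hence R_6(9) > 4408.


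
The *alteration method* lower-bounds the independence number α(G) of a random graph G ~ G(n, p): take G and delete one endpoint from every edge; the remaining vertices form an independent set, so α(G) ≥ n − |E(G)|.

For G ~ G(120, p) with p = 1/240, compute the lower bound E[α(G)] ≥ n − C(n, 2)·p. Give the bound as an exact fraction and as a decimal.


E[|E(G)|] = C(120, 2)·p = 7140 · (1/240) = 119/4.
E[α(G)] ≥ n − E[|E(G)|] = 120 − 119/4 = 361/4.
Numerically: ≈ 90.25000.
(This is only a lower bound; the true E[α(G)] may be larger.)

E[α(G)] ≥ 361/4 ≈ 90.25000.


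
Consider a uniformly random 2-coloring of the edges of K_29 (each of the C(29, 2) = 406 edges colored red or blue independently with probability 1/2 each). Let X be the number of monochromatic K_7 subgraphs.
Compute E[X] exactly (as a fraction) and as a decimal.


Let X = Σ_S X_S over the C(29, 7) = 1560780 subsets S of size 7, where X_S = 1 if the K_7 on S is monochromatic.
For a fixed S, the K_7 on S has C(7, 2) = 21 edges. P[all 21 edges red] = (1/2)^21, and likewise for blue, so P[monochromatic] = 2·(1/2)^21 = 2^{1 − 21} = 1/1048576.
By linearity: E[X] = C(29, 7) · 2^{1 − 21} = 1560780 · 1/1048576 = 390195/262144.
Numerically: E[X] ≈ 1.4885.

E[X] = C(29,7)·2^(1−C(7,2)) = 390195/262144 ≈ 1.4885.


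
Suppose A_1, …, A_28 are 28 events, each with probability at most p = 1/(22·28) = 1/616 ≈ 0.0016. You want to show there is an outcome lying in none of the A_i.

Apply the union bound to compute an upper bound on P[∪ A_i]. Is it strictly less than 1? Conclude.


Union bound: P[∪_{i=1}^{28} A_i] ≤ Σ_i P[A_i] ≤ 28·p = 28·(1/616) = 1/22.
Numerically: 1/22 ≈ 0.0455.
Is 1/22 < 1? YES.
Since P[∪ A_i] ≤ 1/22 < 1, the complement has P[∩ A_i^c] ≥ 1 − 1/22 = 21/22 > 0, so some outcome avoids every A_i.

28·p = 1/22 ≈ 0.0455; existence CERTIFIED by the union bound.


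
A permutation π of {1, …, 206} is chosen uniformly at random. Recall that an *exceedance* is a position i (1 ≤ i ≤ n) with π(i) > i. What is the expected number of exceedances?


Write X = Σ_{i=1}^{206} X_i, where X_i = 1_{π(i) > i}.
For each fixed i, π(i) is uniform over {1, …, 206} (marginal of a uniform permutation), so P[π(i) > i] = (n − i)/n. Summing: Σ_{i=1}^{206} (n − i)/n = (0 + 1 + … + 205)/206 = 206(206 − 1)/(2·206) = (206 − 1)/2.
Hence E[X] = Σ_{i=1}^{206} (206 − i)/206 = 205/2 ≈ 102.50000.

E[X] = 205/2 = 102.50000.


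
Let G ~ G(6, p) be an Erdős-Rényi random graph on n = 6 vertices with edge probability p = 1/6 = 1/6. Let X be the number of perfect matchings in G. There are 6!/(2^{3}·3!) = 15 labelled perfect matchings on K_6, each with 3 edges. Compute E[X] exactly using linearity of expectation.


K_6 has 6!/(2^{3}·3!) = 15 labelled perfect matchings.
For each such perfect matching H, let X_H = 1 if all 3 edges of H are present in G. Then P[X_H = 1] = p^{3} = (1/6)^{3} = 1/216.
By linearity: E[X] = Σ_H E[X_H] = 15 · p^{3} = 15 · 1/216 = 5/72.
Numerically: E[X] ≈ 0.06944.

E[X] = 15 · (1/6)^{3} = 5/72 ≈ 0.06944.


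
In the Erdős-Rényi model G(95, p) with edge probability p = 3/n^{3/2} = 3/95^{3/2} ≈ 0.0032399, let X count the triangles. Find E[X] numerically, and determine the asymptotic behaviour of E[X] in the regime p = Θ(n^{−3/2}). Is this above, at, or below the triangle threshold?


Number of potential triangles: C(95, 3) = 138415.
Each occurs with probability p³ ≈ (0.0032399)³ ≈ 3.4010071e-08.
By linearity: E[X] = C(95, 3)·p³ ≈ 138415 · 3.4010071e-08 ≈ 0.00471.
Since α = 3/2 > 1, p = c/n^{3/2} = o(1/n) is below the triangle threshold p ~ 1/n. Asymptotically E[X] ~ (c³/6)·n^{3(1−α)} = (3³/6)·n^{-1.5} → 0, so by Markov's inequality G has no triangles w.h.p.

E[X] ≈ 0.00471; in regime p = Θ(1/n^{3/2}) E[X] tends to 0 (below the triangle threshold p ~ 1/n).


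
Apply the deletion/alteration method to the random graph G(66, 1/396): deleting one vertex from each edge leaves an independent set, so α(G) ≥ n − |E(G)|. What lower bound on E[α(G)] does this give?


E[|E(G)|] = C(66, 2)·p = 2145 · (1/396) = 65/12.
E[α(G)] ≥ n − E[|E(G)|] = 66 − 65/12 = 727/12.
Numerically: ≈ 60.583.
(This is only a lower bound; the true E[α(G)] may be larger.)

E[α(G)] ≥ 727/12 ≈ 60.583.


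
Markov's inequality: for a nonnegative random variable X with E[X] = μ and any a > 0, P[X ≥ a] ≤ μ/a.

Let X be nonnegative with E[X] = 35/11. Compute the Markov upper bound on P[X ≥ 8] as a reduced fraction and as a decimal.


μ = E[X] = 35/11, a = 8.
Markov: P[X ≥ 8] ≤ μ/a = (35/11)/8 = 35/88.
Numerically: ≈ 0.3977.
(Since a = 8 > μ = 3.1818, the bound 35/88 is < 1 and informative.)

P[X ≥ 8] ≤ 35/88 ≈ 0.3977.


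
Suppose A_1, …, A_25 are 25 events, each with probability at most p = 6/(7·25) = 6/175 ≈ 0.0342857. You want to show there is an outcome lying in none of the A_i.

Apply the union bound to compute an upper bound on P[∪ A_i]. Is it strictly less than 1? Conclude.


Union bound: P[∪_{i=1}^{25} A_i] ≤ Σ_i P[A_i] ≤ 25·p = 25·(6/175) = 6/7.
Numerically: 6/7 ≈ 0.8571429.
Is 6/7 < 1? YES.
Since P[∪ A_i] ≤ 6/7 < 1, the complement has P[∩ A_i^c] ≥ 1 − 6/7 = 1/7 > 0, so some outcome avoids every A_i.

25·p = 6/7 ≈ 0.8571429; existence CERTIFIED by the union bound.


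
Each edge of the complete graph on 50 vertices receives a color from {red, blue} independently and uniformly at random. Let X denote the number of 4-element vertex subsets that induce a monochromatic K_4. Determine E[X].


Let X = Σ_S X_S over the C(50, 4) = 230300 subsets S of size 4, where X_S = 1 if the K_4 on S is monochromatic.
For a fixed S, the K_4 on S has C(4, 2) = 6 edges. P[all 6 edges red] = (1/2)^6, and likewise for blue, so P[monochromatic] = 2·(1/2)^6 = 2^{1 − 6} = 1/32.
By linearity: E[X] = C(50, 4) · 2^{1 − 6} = 230300 · 1/32 = 57575/8.
Numerically: E[X] ≈ 7196.8750.

E[X] = C(50,4)·2^(1−C(4,2)) = 57575/8 ≈ 7196.8750.


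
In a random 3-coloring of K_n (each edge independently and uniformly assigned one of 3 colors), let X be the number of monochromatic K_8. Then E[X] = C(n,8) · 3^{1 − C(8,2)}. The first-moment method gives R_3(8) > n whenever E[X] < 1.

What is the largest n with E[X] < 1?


We need C(n, 8) · 3^{1 − 28} < 1, i.e. C(n, 8) < 3^{28 − 1} = 7625597484987.
Check values of n near the boundary:
  n = 151: C(151, 8) = 5551321138650; 5551321138650 < 7625597484987? YES
  n = 152: C(152, 8) = 5859727868575; 5859727868575 < 7625597484987? YES
  n = 153: C(153, 8) = 6183023199255; 6183023199255 < 7625597484987? YES
  n = 154: C(154, 8) = 6521818990995; 6521818990995 < 7625597484987? YES
  n = 155: C(155, 8) = 6876747915675; 6876747915675 < 7625597484987? YES
  n = 156: C(156, 8) = 7248464019225; 7248464019225 < 7625597484987? YES
  n = 157: C(157, 8) = 7637643295425; 7637643295425 < 7625597484987? NO
The largest n with C(n, 8) < 7625597484987 is n = 156 (where E[X] = 805384891025/847288609443 ≈ 0.95054). Hence R_3(8) > 156, i.e. R_3(8) ≥ 157.

Largest n = 156; hence R_3(8) > 156.


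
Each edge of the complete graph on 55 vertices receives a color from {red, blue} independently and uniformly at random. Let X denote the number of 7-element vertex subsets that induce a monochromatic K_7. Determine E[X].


Let X = Σ_S X_S over the C(55, 7) = 202927725 subsets S of size 7, where X_S = 1 if the K_7 on S is monochromatic.
For a fixed S, the K_7 on S has C(7, 2) = 21 edges. P[all 21 edges red] = (1/2)^21, and likewise for blue, so P[monochromatic] = 2·(1/2)^21 = 2^{1 − 21} = 1/1048576.
By linearity: E[X] = C(55, 7) · 2^{1 − 21} = 202927725 · 1/1048576 = 202927725/1048576.
Numerically: E[X] ≈ 193.527.

E[X] = C(55,7)·2^(1−C(7,2)) = 202927725/1048576 ≈ 193.527.


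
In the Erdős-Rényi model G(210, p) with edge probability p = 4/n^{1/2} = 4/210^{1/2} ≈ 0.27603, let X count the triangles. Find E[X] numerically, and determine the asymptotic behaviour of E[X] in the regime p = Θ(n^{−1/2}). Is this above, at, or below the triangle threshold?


Number of potential triangles: C(210, 3) = 1521520.
Each occurs with probability p³ ≈ (0.27603)³ ≈ 2.1030569e-02.
By linearity: E[X] = C(210, 3)·p³ ≈ 1521520 · 2.1030569e-02 ≈ 31998.43200.
Since α = 1/2 < 1, p = c/n^{1/2} ≫ 1/n is above the triangle threshold p ~ 1/n. Asymptotically E[X] ~ (c³/6)·n^{3(1−α)} = (4³/6)·n^{1.5} → ∞; triangles are abundant w.h.p.

E[X] ≈ 31998.43200; in regime p = Θ(1/n^{1/2}) E[X] diverges (above the triangle threshold p ~ 1/n).


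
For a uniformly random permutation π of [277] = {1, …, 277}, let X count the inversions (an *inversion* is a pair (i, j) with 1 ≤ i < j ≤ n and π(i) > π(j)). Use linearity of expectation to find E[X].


Write X = Σ X_I over the C(277, 2) = 38226 pairs i < j, with X_I the indicator of one inversion.
There are 38226 indicators.
For each fixed pair i < j, the values π(i) and π(j) are two distinct elements of {1, …, 277} in uniformly random order; by symmetry P[π(i) > π(j)] = 1/2.
By linearity: E[X] = 38226 · (1/2) = C(277, 2) · (1/2) = 38226/2 = 19113 ≈ 19113.000000.

E[X] = 19113 = 19113.000000.


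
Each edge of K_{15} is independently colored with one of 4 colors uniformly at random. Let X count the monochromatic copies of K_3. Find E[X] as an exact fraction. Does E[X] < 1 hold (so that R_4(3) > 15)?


E[X] = C(15, 3) · 4^{1 − 3} = 455 · 4^{−2} = 455/16.
As a reduced fraction: E[X] = 455/16 ≈ 28.4375000.
Is E[X] < 1? NO.
Since E[X] ≥ 1, the first-moment bound is inconclusive at n = 15; it does NOT by itself certify R_4(3) > 15.

E[X] = 455/16 ≈ 28.4375000; E[X] ≥ 1; first-moment method inconclusive here.


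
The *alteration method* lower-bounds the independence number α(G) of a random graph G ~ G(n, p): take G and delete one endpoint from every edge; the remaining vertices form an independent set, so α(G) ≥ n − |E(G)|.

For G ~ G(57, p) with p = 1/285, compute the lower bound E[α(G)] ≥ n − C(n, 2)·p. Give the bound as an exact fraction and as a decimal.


E[|E(G)|] = C(57, 2)·p = 1596 · (1/285) = 28/5.
E[α(G)] ≥ n − E[|E(G)|] = 57 − 28/5 = 257/5.
Numerically: ≈ 51.4000.
(This is only a lower bound; the true E[α(G)] may be larger.)

E[α(G)] ≥ 257/5 ≈ 51.4000.


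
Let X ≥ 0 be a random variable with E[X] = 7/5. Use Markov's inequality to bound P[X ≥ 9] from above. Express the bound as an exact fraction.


μ = E[X] = 7/5, a = 9.
Markov: P[X ≥ 9] ≤ μ/a = (7/5)/9 = 7/45.
Numerically: ≈ 0.156.
(Since a = 9 > μ = 1.400, the bound 7/45 is < 1 and informative.)

P[X ≥ 9] ≤ 7/45 ≈ 0.156.
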